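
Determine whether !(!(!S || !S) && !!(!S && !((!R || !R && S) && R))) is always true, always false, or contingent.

always true

!(!(!S || !S) && !!(!S && !((!R || !R && S) && R)))
= !S || !S || !(!S && !((!R || !R && S) && R))   [De Morgan]
= !S || !S || S || (!R || !R && S) && R   [De Morgan]
= !S || !S || S || !R && R   [absorption]
= !S || !S || S   [complement / identity]
= !S || S   [idempotence]
= true   [complement]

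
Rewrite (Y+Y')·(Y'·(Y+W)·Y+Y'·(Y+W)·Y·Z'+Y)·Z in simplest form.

(Y+Y')·(Y'·(Y+W)·Y+Y'·(Y+W)·Y·Z'+Y)·Z
= (Y+Y')·(Y'·(Y+W)·Y+Y)·Z   [absorption]
= (Y'·(Y+W)·Y+Y)·Z   [complement / identity]
= (Y'·Y+Y)·Z   [absorption]
= Y·Z   [complement / identity]

Y·Z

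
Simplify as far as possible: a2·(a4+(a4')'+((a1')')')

a2·(a4+a1')

a2·(a4+(a4')'+((a1')')')
= a2·(a4+(a4')'+a1')   [double negation]
= a2·(a4+a4+a1')   [double negation]
= a2·(a4+a1')   [idempotence]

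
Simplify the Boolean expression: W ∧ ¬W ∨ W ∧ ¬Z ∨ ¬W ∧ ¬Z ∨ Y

W ∧ ¬W ∨ W ∧ ¬Z ∨ ¬W ∧ ¬Z ∨ Y
= W ∧ ¬W ∨ ¬Z ∨ Y   (distribution)
= ¬Z ∨ Y   (complement / identity)

¬Z ∨ Y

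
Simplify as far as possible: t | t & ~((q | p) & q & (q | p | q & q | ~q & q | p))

t

t | t & ~((q | p) & q & (q | p | q & q | ~q & q | p))
= t | t & ~((q | p) & q & (q | p | q | p))   (distribution)
= t | t & ~((q | p) & q & (q | p))   (idempotence)
= t | t & ~((q | p) & q)   (absorption)
= t | t & ~q   (absorption)
= t   (absorption)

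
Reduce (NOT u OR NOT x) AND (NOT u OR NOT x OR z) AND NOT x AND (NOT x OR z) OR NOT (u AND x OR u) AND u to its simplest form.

NOT x

(NOT u OR NOT x) AND (NOT u OR NOT x OR z) AND NOT x AND (NOT x OR z) OR NOT (u AND x OR u) AND u
= (NOT x AND (NOT x OR z) OR NOT u) AND NOT x AND (NOT x OR z) OR NOT (u AND x OR u) AND u   (distribution)
= NOT x AND (NOT x OR z) OR NOT (u AND x OR u) AND u   (absorption)
= NOT x AND (NOT x OR z) OR NOT u AND u   (absorption)
= NOT x AND (NOT x OR z)   (complement / identity)
= NOT x   (absorption)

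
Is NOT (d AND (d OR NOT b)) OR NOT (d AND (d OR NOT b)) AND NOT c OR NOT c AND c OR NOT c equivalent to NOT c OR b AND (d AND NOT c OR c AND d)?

E1: NOT (d AND (d OR NOT b)) OR NOT (d AND (d OR NOT b)) AND NOT c OR NOT c AND c OR NOT c
    = NOT (d AND (d OR NOT b)) OR NOT (d AND (d OR NOT b)) AND NOT c OR NOT c   [complement / identity]
    = NOT (d AND (d OR NOT b)) OR NOT c   [absorption]
    = NOT d OR NOT c   [absorption]
E2: NOT c OR b AND (d AND NOT c OR c AND d)
    = NOT c OR b AND d   [distribution]
These differ: at b=0, c=1, d=0, E1 = 1 but E2 = 0.

No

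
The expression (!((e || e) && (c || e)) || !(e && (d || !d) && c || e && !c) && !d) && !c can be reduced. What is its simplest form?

!e && !c

(!((e || e) && (c || e)) || !(e && (d || !d) && c || e && !c) && !d) && !c
= (!((e || e) && (c || e)) || !(e && c || e && !c) && !d) && !c   — complement / identity
= (!(e || e && c) || !(e && c || e && !c) && !d) && !c   — distribution
= (!e || !(e && c || e && !c) && !d) && !c   — absorption
= (!e || !e && !d) && !c   — distribution
= !e && !c   — absorption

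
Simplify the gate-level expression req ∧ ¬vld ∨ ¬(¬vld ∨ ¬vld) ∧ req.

req

req ∧ ¬vld ∨ ¬(¬vld ∨ ¬vld) ∧ req
= req ∧ ¬vld ∨ vld ∧ vld ∧ req   — De Morgan
= req ∧ ¬vld ∨ vld ∧ req   — idempotence
= req   — distribution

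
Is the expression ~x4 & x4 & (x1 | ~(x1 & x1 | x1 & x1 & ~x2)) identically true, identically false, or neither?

~x4 & x4 & (x1 | ~(x1 & x1 | x1 & x1 & ~x2))
= ~x4 & x4 & (x1 | ~(x1 & x1))   [absorption]
= ~x4 & x4 & (x1 | ~x1)   [idempotence]
= ~x4 & x4   [complement / identity]
= 0   [complement]

identically false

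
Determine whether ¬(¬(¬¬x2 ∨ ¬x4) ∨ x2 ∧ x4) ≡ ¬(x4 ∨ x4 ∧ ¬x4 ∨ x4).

Yes

E1: ¬(¬(¬¬x2 ∨ ¬x4) ∨ x2 ∧ x4)
    = ¬(¬x2 ∧ x4 ∨ x2 ∧ x4)   [De Morgan]
    = ¬x4   [distribution]
E2: ¬(x4 ∨ x4 ∧ ¬x4 ∨ x4)
    = ¬(x4 ∨ x4)   [complement / identity]
    = ¬x4   [idempotence]
Both reduce to ¬x4, so they are equivalent.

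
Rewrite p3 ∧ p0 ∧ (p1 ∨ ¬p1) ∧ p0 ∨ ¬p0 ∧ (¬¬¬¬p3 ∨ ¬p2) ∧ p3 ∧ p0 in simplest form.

p3 ∧ p0

p3 ∧ p0 ∧ (p1 ∨ ¬p1) ∧ p0 ∨ ¬p0 ∧ (¬¬¬¬p3 ∨ ¬p2) ∧ p3 ∧ p0
= p3 ∧ p0 ∧ p0 ∨ ¬p0 ∧ (¬¬¬¬p3 ∨ ¬p2) ∧ p3 ∧ p0
= p3 ∧ p0 ∧ p0 ∨ ¬p0 ∧ (¬¬p3 ∨ ¬p2) ∧ p3 ∧ p0
= p3 ∧ p0 ∧ p0 ∨ ¬p0 ∧ (p3 ∨ ¬p2) ∧ p3 ∧ p0
= p3 ∧ p0 ∧ p0 ∨ ¬p0 ∧ p3 ∧ p0
= p3 ∧ p0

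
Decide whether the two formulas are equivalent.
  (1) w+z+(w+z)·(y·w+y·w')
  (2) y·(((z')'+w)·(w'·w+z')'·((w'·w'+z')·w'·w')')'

E1: w+z+(w+z)·(y·w+y·w')
    = w+z+(w+z)·y
    = w+z
E2: y·(((z')'+w)·(w'·w+z')'·((w'·w'+z')·w'·w')')'
    = y·(((z')'+w)·(z')'·((w'·w'+z')·w'·w')')'
    = y·((z')'·((w'·w'+z')·w'·w')')'
    = y·(z'+(w'·w'+z')·w'·w')
    = y·(z'+w'·w')
    = y·(z'+w')
These differ: at w=1, y=0, z=1, E1 = 1 but E2 = 0.

No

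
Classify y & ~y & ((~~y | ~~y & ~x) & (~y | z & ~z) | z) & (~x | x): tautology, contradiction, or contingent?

y & ~y & ((~~y | ~~y & ~x) & (~y | z & ~z) | z) & (~x | x)
= y & ~y & (~~y & (~y | z & ~z) | z) & (~x | x)   — absorption
= y & ~y & (y & (~y | z & ~z) | z) & (~x | x)   — double negation
= y & ~y & (y & ~y | z) & (~x | x)   — complement / identity
= y & ~y & (~x | x)   — absorption
= y & ~y   — complement / identity
= 0   — complement

contradiction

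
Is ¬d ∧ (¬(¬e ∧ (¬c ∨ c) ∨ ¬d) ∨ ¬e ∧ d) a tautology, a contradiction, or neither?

¬d ∧ (¬(¬e ∧ (¬c ∨ c) ∨ ¬d) ∨ ¬e ∧ d)
= ¬d ∧ (¬(¬e ∨ ¬d) ∨ ¬e ∧ d)   [complement / identity]
= ¬d ∧ (e ∧ d ∨ ¬e ∧ d)   [De Morgan]
= ¬d ∧ d   [distribution]
= False   [complement]

contradiction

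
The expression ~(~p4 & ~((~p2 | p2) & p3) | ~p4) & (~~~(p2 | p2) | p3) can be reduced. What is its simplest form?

p4 & (~p2 | p3)

~(~p4 & ~((~p2 | p2) & p3) | ~p4) & (~~~(p2 | p2) | p3)
= ~(~p4 & ~p3 | ~p4) & (~~~(p2 | p2) | p3)   (complement / identity)
= ~~p4 & (~~~(p2 | p2) | p3)   (absorption)
= ~~p4 & (~~~p2 | p3)   (idempotence)
= p4 & (~~~p2 | p3)   (double negation)
= p4 & (~p2 | p3)   (double negation)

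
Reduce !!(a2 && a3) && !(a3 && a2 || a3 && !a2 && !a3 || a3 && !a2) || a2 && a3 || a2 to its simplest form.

a2

!!(a2 && a3) && !(a3 && a2 || a3 && !a2 && !a3 || a3 && !a2) || a2 && a3 || a2
= !!(a2 && a3) && !(a3 && a2 || a3 && !a2) || a2 && a3 || a2   (absorption)
= !!(a2 && a3) && !a3 || a2 && a3 || a2   (distribution)
= a2 && a3 && !a3 || a2 && a3 || a2   (double negation)
= a2 && a3 || a2   (absorption)
= a2   (absorption)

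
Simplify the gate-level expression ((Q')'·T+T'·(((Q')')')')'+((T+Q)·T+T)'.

Q'+T'

((Q')'·T+T'·(((Q')')')')'+((T+Q)·T+T)'
= ((Q')'·T+T'·(Q')')'+((T+Q)·T+T)'
= ((Q')'·T+T'·(Q')')'+(T+T)'
= ((Q')')'+(T+T)'
= ((Q')')'+T'
= Q'+T'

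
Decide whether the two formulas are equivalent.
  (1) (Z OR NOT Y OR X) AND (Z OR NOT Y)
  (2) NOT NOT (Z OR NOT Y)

E1: (Z OR NOT Y OR X) AND (Z OR NOT Y)
    = Z OR NOT Y   — absorption
E2: NOT NOT (Z OR NOT Y)
    = Z OR NOT Y   — double negation
Both reduce to Z OR NOT Y, so they are equivalent.

Yes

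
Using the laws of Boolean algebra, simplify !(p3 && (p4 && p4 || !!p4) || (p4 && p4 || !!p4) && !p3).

!(p3 && (p4 && p4 || !!p4) || (p4 && p4 || !!p4) && !p3)
= !(p4 && p4 || !!p4)   (distribution)
= !(p4 || !!p4)   (idempotence)
= !(p4 || p4)   (double negation)
= !p4   (idempotence)

!p4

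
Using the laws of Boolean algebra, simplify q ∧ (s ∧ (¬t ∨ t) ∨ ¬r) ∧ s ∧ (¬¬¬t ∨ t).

q ∧ (s ∧ (¬t ∨ t) ∨ ¬r) ∧ s ∧ (¬¬¬t ∨ t)
= q ∧ (s ∧ (¬t ∨ t) ∨ ¬r) ∧ s ∧ (¬t ∨ t)
= q ∧ s ∧ (¬t ∨ t)
= q ∧ s

q ∧ s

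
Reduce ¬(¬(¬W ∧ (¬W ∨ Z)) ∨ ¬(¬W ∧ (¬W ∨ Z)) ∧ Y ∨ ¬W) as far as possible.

False

¬(¬(¬W ∧ (¬W ∨ Z)) ∨ ¬(¬W ∧ (¬W ∨ Z)) ∧ Y ∨ ¬W)
= ¬(¬(¬W ∧ (¬W ∨ Z)) ∨ ¬W)   [absorption]
= ¬(¬¬W ∨ ¬W)   [absorption]
= ¬W ∧ W   [De Morgan]
= False   [complement]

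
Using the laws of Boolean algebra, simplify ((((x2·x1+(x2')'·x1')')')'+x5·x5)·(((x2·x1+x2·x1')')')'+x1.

x2'+x1

((((x2·x1+(x2')'·x1')')')'+x5·x5)·(((x2·x1+x2·x1')')')'+x1
= ((((x2·x1+x2·x1')')')'+x5·x5)·(((x2·x1+x2·x1')')')'+x1   (double negation)
= ((((x2·x1+x2·x1')')')'+x5)·(((x2·x1+x2·x1')')')'+x1   (idempotence)
= (((x2·x1+x2·x1')')')'+x1   (absorption)
= (x2·x1+x2·x1')'+x1   (double negation)
= x2'+x1   (distribution)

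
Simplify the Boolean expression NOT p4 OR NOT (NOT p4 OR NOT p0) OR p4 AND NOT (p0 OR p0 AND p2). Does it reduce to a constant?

TRUE

NOT p4 OR NOT (NOT p4 OR NOT p0) OR p4 AND NOT (p0 OR p0 AND p2)
= NOT p4 OR p4 AND p0 OR p4 AND NOT (p0 OR p0 AND p2)   (De Morgan)
= NOT p4 OR p4 AND p0 OR p4 AND NOT p0   (absorption)
= NOT p4 OR p4   (distribution)
= TRUE   (complement)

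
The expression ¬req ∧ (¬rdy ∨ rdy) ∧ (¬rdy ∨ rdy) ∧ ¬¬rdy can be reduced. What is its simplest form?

¬req ∧ (¬rdy ∨ rdy) ∧ (¬rdy ∨ rdy) ∧ ¬¬rdy
= ¬req ∧ (¬rdy ∨ rdy) ∧ ¬¬rdy
= ¬req ∧ ¬¬rdy
= ¬req ∧ rdy

¬req ∧ rdy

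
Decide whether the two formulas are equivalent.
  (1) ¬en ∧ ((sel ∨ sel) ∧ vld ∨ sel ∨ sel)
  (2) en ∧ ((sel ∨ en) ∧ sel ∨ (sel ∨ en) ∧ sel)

No

E1: ¬en ∧ ((sel ∨ sel) ∧ vld ∨ sel ∨ sel)
    = ¬en ∧ (sel ∨ sel)   (absorption)
    = ¬en ∧ sel   (idempotence)
E2: en ∧ ((sel ∨ en) ∧ sel ∨ (sel ∨ en) ∧ sel)
    = en ∧ (sel ∨ en) ∧ sel   (idempotence)
    = en ∧ sel   (absorption)
These differ: at en=1, sel=1, vld=1, E1 = 0 but E2 = 1.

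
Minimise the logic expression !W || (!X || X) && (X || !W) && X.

!W || (!X || X) && (X || !W) && X
= !W || (X || !W) && X   (complement / identity)
= !W || X   (absorption)

!W || X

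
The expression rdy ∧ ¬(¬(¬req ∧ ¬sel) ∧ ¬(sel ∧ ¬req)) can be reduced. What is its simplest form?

rdy ∧ ¬(¬(¬req ∧ ¬sel) ∧ ¬(sel ∧ ¬req))
= rdy ∧ (¬req ∧ ¬sel ∨ sel ∧ ¬req)   — De Morgan
= rdy ∧ ¬req   — distribution

rdy ∧ ¬req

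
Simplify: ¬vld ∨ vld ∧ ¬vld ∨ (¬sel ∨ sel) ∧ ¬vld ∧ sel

¬vld ∨ vld ∧ ¬vld ∨ (¬sel ∨ sel) ∧ ¬vld ∧ sel
= ¬vld ∨ vld ∧ ¬vld ∨ ¬vld ∧ sel   — complement / identity
= ¬vld ∨ ¬vld ∧ sel   — complement / identity
= ¬vld   — absorption

¬vld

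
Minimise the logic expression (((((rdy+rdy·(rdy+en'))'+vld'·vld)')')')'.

rdy'

(((((rdy+rdy·(rdy+en'))'+vld'·vld)')')')'
= (((((rdy+rdy·(rdy+en'))')')')')'   — complement / identity
= (((rdy+rdy·(rdy+en'))')')'   — double negation
= (((rdy+rdy)')')'   — absorption
= ((rdy')')'   — idempotence
= rdy'   — double negation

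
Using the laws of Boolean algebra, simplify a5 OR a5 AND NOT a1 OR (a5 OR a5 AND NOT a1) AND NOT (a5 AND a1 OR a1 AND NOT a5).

a5 OR a5 AND NOT a1 OR (a5 OR a5 AND NOT a1) AND NOT (a5 AND a1 OR a1 AND NOT a5)
= a5 OR a5 AND NOT a1 OR (a5 OR a5 AND NOT a1) AND NOT a1   (distribution)
= a5 OR a5 AND NOT a1   (absorption)
= a5   (absorption)

a5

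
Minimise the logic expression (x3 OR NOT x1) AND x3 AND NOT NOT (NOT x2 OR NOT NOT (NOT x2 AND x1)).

(x3 OR NOT x1) AND x3 AND NOT NOT (NOT x2 OR NOT NOT (NOT x2 AND x1))
= (x3 OR NOT x1) AND x3 AND NOT NOT (NOT x2 OR NOT x2 AND x1)   [double negation]
= x3 AND NOT NOT (NOT x2 OR NOT x2 AND x1)   [absorption]
= x3 AND NOT NOT NOT x2   [absorption]
= x3 AND NOT x2   [double negation]

x3 AND NOT x2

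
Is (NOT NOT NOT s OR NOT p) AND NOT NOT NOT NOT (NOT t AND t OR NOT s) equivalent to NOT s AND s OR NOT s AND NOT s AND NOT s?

Yes

E1: (NOT NOT NOT s OR NOT p) AND NOT NOT NOT NOT (NOT t AND t OR NOT s)
    = (NOT NOT NOT s OR NOT p) AND NOT NOT NOT NOT NOT s   (complement / identity)
    = (NOT NOT NOT s OR NOT p) AND NOT NOT NOT s   (double negation)
    = NOT NOT NOT s   (absorption)
    = NOT s   (double negation)
E2: NOT s AND s OR NOT s AND NOT s AND NOT s
    = NOT s AND s OR NOT s AND NOT s   (idempotence)
    = NOT s   (distribution)
Both reduce to NOT s, so they are equivalent.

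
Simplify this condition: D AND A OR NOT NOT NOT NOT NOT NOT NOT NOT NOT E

D AND A OR NOT NOT NOT NOT NOT NOT NOT NOT NOT E
= D AND A OR NOT NOT NOT NOT NOT NOT NOT E   [double negation]
= D AND A OR NOT NOT NOT NOT NOT E   [double negation]
= D AND A OR NOT NOT NOT E   [double negation]
= D AND A OR NOT E   [double negation]

D AND A OR NOT E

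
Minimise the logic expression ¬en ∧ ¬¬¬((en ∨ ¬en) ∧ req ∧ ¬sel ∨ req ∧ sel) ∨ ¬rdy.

¬en ∧ ¬¬¬((en ∨ ¬en) ∧ req ∧ ¬sel ∨ req ∧ sel) ∨ ¬rdy
= ¬en ∧ ¬¬¬(req ∧ ¬sel ∨ req ∧ sel) ∨ ¬rdy   [complement / identity]
= ¬en ∧ ¬¬¬req ∨ ¬rdy   [distribution]
= ¬en ∧ ¬req ∨ ¬rdy   [double negation]

¬en ∧ ¬req ∨ ¬rdy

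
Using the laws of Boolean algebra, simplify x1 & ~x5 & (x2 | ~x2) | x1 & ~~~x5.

x1 & ~x5 & (x2 | ~x2) | x1 & ~~~x5
= x1 & ~x5 | x1 & ~~~x5   (complement / identity)
= x1 & ~x5 | x1 & ~x5   (double negation)
= x1 & ~x5   (idempotence)

x1 & ~x5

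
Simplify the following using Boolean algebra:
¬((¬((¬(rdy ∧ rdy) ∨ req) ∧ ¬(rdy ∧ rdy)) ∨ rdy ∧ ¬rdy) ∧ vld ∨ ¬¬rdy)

¬((¬((¬(rdy ∧ rdy) ∨ req) ∧ ¬(rdy ∧ rdy)) ∨ rdy ∧ ¬rdy) ∧ vld ∨ ¬¬rdy)
= ¬((¬((¬(rdy ∧ rdy) ∨ req) ∧ ¬(rdy ∧ rdy)) ∨ rdy ∧ ¬rdy) ∧ vld ∨ rdy)   (double negation)
= ¬((¬¬(rdy ∧ rdy) ∨ rdy ∧ ¬rdy) ∧ vld ∨ rdy)   (absorption)
= ¬((rdy ∧ rdy ∨ rdy ∧ ¬rdy) ∧ vld ∨ rdy)   (double negation)
= ¬(rdy ∧ vld ∨ rdy)   (distribution)
= ¬rdy   (absorption)

¬rdy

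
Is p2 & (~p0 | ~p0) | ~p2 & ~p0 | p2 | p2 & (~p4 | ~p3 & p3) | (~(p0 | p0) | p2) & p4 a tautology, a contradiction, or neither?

p2 & (~p0 | ~p0) | ~p2 & ~p0 | p2 | p2 & (~p4 | ~p3 & p3) | (~(p0 | p0) | p2) & p4
= p2 & (~p0 | ~p0) | ~p2 & ~p0 | p2 | p2 & ~p4 | (~(p0 | p0) | p2) & p4   — complement / identity
= p2 & (~p0 | ~p0) | ~p2 & ~p0 | p2 | (~(p0 | p0) | p2) & p4   — absorption
= p2 & ~p0 | ~p2 & ~p0 | p2 | (~(p0 | p0) | p2) & p4   — idempotence
= p2 & ~p0 | ~p2 & ~p0 | p2 | (~p0 | p2) & p4   — idempotence
= ~p0 | p2 | (~p0 | p2) & p4   — distribution
= ~p0 | p2   — absorption
This depends on p0, p2, so it is not a constant.

neither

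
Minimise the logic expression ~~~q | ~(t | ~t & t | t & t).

~q | ~t

~~~q | ~(t | ~t & t | t & t)
= ~~~q | ~(t | t)
= ~q | ~(t | t)
= ~q | ~t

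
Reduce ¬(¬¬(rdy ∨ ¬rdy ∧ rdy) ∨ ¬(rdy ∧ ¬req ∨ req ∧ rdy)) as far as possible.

¬(¬¬(rdy ∨ ¬rdy ∧ rdy) ∨ ¬(rdy ∧ ¬req ∨ req ∧ rdy))
= ¬(¬¬(rdy ∨ ¬rdy ∧ rdy) ∨ ¬rdy)   — distribution
= ¬(¬¬rdy ∨ ¬rdy)   — complement / identity
= ¬rdy ∧ rdy   — De Morgan
= False   — complement

False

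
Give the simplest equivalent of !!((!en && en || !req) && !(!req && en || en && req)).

!req && !en

!!((!en && en || !req) && !(!req && en || en && req))
= !!(!req && !(!req && en || en && req))   [complement / identity]
= !!(!req && !en)   [distribution]
= !req && !en   [double negation]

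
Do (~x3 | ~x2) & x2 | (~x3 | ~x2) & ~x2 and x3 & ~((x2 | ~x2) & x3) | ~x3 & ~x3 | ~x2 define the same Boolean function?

E1: (~x3 | ~x2) & x2 | (~x3 | ~x2) & ~x2
    = ~x3 | ~x2   [distribution]
E2: x3 & ~((x2 | ~x2) & x3) | ~x3 & ~x3 | ~x2
    = x3 & ~x3 | ~x3 & ~x3 | ~x2   [complement / identity]
    = ~x3 | ~x2   [distribution]
Both reduce to ~x3 | ~x2, so they are equivalent.

Yes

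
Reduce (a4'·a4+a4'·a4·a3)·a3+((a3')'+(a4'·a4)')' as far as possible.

0

(a4'·a4+a4'·a4·a3)·a3+((a3')'+(a4'·a4)')'
= a4'·a4·a3+((a3')'+(a4'·a4)')'   (absorption)
= a4'·a4·a3+a3'·a4'·a4   (De Morgan)
= a4'·a4   (distribution)
= 0   (complement)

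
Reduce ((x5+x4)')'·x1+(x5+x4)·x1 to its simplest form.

(x5+x4)·x1

((x5+x4)')'·x1+(x5+x4)·x1
= (x5+x4)·x1+(x5+x4)·x1   — double negation
= (x5+x4)·x1   — idempotence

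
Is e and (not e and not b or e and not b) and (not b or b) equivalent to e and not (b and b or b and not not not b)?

Yes

E1: e and (not e and not b or e and not b) and (not b or b)
    = e and (not e and not b or e and not b)
    = e and not b
E2: e and not (b and b or b and not not not b)
    = e and not (b and b or b and not b)
    = e and not (b and b)
    = e and not b
Both reduce to e and not b, so they are equivalent.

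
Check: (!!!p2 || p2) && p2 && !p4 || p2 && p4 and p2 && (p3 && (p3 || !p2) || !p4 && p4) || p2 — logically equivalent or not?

E1: (!!!p2 || p2) && p2 && !p4 || p2 && p4
    = (!p2 || p2) && p2 && !p4 || p2 && p4
    = p2 && !p4 || p2 && p4
    = p2
E2: p2 && (p3 && (p3 || !p2) || !p4 && p4) || p2
    = p2 && p3 && (p3 || !p2) || p2
    = p2 && p3 || p2
    = p2
Both reduce to p2, so they are equivalent.

Yes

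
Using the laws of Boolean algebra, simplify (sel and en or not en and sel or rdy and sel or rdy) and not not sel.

sel

(sel and en or not en and sel or rdy and sel or rdy) and not not sel
= (sel and en or not en and sel or rdy and sel or rdy) and sel   [double negation]
= (sel or rdy and sel or rdy) and sel   [distribution]
= (sel or rdy) and sel   [absorption]
= sel   [absorption]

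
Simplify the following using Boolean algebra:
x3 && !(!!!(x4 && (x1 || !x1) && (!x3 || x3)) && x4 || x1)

x3 && !(!!!(x4 && (x1 || !x1) && (!x3 || x3)) && x4 || x1)
= x3 && !(!(x4 && (x1 || !x1) && (!x3 || x3)) && x4 || x1)   — double negation
= x3 && !(!(x4 && (!x3 || x3)) && x4 || x1)   — complement / identity
= x3 && !(!x4 && x4 || x1)   — complement / identity
= x3 && !x1   — complement / identity

x3 && !x1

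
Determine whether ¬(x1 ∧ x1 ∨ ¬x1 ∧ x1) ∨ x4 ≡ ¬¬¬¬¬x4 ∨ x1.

E1: ¬(x1 ∧ x1 ∨ ¬x1 ∧ x1) ∨ x4
    = ¬x1 ∨ x4   (distribution)
E2: ¬¬¬¬¬x4 ∨ x1
    = ¬¬¬x4 ∨ x1   (double negation)
    = ¬x4 ∨ x1   (double negation)
These differ: at x1=0, x4=1, E1 = 1 but E2 = 0.

No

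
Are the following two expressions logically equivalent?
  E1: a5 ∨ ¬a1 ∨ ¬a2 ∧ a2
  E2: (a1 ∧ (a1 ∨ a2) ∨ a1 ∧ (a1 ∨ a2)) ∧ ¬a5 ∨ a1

E1: a5 ∨ ¬a1 ∨ ¬a2 ∧ a2
    = a5 ∨ ¬a1   — complement / identity
E2: (a1 ∧ (a1 ∨ a2) ∨ a1 ∧ (a1 ∨ a2)) ∧ ¬a5 ∨ a1
    = a1 ∧ (a1 ∨ a2) ∧ ¬a5 ∨ a1   — idempotence
    = a1 ∧ ¬a5 ∨ a1   — absorption
    = a1   — absorption
These differ: at a1=0, a2=0, a5=1, E1 = 1 but E2 = 0.

No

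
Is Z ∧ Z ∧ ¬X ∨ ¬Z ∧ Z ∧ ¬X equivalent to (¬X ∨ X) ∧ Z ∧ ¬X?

E1: Z ∧ Z ∧ ¬X ∨ ¬Z ∧ Z ∧ ¬X
    = Z ∧ ¬X
E2: (¬X ∨ X) ∧ Z ∧ ¬X
    = Z ∧ ¬X
Both reduce to Z ∧ ¬X, so they are equivalent.

Yes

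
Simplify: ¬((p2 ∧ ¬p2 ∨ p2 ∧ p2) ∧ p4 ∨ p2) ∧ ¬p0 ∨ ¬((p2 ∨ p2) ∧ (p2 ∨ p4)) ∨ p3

¬p2 ∨ p3

¬((p2 ∧ ¬p2 ∨ p2 ∧ p2) ∧ p4 ∨ p2) ∧ ¬p0 ∨ ¬((p2 ∨ p2) ∧ (p2 ∨ p4)) ∨ p3
= ¬((p2 ∧ ¬p2 ∨ p2 ∧ p2) ∧ p4 ∨ p2) ∧ ¬p0 ∨ ¬(p2 ∧ p4 ∨ p2) ∨ p3   [distribution]
= ¬(p2 ∧ p4 ∨ p2) ∧ ¬p0 ∨ ¬(p2 ∧ p4 ∨ p2) ∨ p3   [distribution]
= ¬(p2 ∧ p4 ∨ p2) ∨ p3   [absorption]
= ¬p2 ∨ p3   [absorption]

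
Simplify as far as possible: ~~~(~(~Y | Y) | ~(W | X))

W | X

~~~(~(~Y | Y) | ~(W | X))
= ~(~(~Y | Y) | ~(W | X))   (double negation)
= (~Y | Y) & (W | X)   (De Morgan)
= W | X   (complement / identity)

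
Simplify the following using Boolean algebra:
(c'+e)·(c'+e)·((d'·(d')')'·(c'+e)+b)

(c'+e)·(c'+e)·((d'·(d')')'·(c'+e)+b)
= (c'+e)·(c'+e)·((d+d')·(c'+e)+b)   — De Morgan
= (c'+e)·((d+d')·(c'+e)+b)   — idempotence
= (c'+e)·(c'+e+b)   — complement / identity
= c'+e   — absorption

c'+e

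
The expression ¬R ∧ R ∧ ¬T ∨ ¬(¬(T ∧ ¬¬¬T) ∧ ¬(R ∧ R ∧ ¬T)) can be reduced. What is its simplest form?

¬R ∧ R ∧ ¬T ∨ ¬(¬(T ∧ ¬¬¬T) ∧ ¬(R ∧ R ∧ ¬T))
= ¬R ∧ R ∧ ¬T ∨ T ∧ ¬¬¬T ∨ R ∧ R ∧ ¬T   [De Morgan]
= ¬R ∧ R ∧ ¬T ∨ T ∧ ¬T ∨ R ∧ R ∧ ¬T   [double negation]
= ¬R ∧ R ∧ ¬T ∨ R ∧ R ∧ ¬T   [complement / identity]
= R ∧ ¬T   [distribution]

R ∧ ¬T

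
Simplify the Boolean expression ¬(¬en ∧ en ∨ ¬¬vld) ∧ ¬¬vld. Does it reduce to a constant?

False

¬(¬en ∧ en ∨ ¬¬vld) ∧ ¬¬vld
= ¬(¬en ∧ en ∨ ¬¬vld) ∧ vld   — double negation
= ¬¬¬vld ∧ vld   — complement / identity
= ¬vld ∧ vld   — double negation
= False   — complement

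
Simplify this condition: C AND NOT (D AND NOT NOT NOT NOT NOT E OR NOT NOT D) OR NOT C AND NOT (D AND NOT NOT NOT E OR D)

NOT D

C AND NOT (D AND NOT NOT NOT NOT NOT E OR NOT NOT D) OR NOT C AND NOT (D AND NOT NOT NOT E OR D)
= C AND NOT (D AND NOT NOT NOT E OR NOT NOT D) OR NOT C AND NOT (D AND NOT NOT NOT E OR D)   — double negation
= C AND NOT (D AND NOT NOT NOT E OR D) OR NOT C AND NOT (D AND NOT NOT NOT E OR D)   — double negation
= NOT (D AND NOT NOT NOT E OR D)   — distribution
= NOT (D AND NOT E OR D)   — double negation
= NOT D   — absorption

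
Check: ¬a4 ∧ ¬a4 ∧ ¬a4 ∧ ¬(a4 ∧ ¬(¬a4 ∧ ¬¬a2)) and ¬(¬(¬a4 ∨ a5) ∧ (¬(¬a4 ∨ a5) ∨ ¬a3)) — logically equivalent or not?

No

E1: ¬a4 ∧ ¬a4 ∧ ¬a4 ∧ ¬(a4 ∧ ¬(¬a4 ∧ ¬¬a2))
    = ¬a4 ∧ ¬a4 ∧ ¬a4 ∧ ¬(a4 ∧ (a4 ∨ ¬a2))   (De Morgan)
    = ¬a4 ∧ ¬a4 ∧ ¬a4 ∧ ¬a4   (absorption)
    = ¬a4 ∧ ¬a4   (idempotence)
    = ¬a4   (idempotence)
E2: ¬(¬(¬a4 ∨ a5) ∧ (¬(¬a4 ∨ a5) ∨ ¬a3))
    = ¬¬(¬a4 ∨ a5)   (absorption)
    = ¬a4 ∨ a5   (double negation)
These differ: at a2=0, a3=0, a4=1, a5=1, E1 = 0 but E2 = 1.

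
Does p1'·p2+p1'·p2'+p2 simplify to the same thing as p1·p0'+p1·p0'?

E1: p1'·p2+p1'·p2'+p2
    = p1'+p2   — distribution
E2: p1·p0'+p1·p0'
    = p1·p0'   — idempotence
These differ: at p0=0, p1=0, p2=1, E1 = 1 but E2 = 0.

No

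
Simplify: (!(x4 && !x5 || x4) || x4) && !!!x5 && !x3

(!(x4 && !x5 || x4) || x4) && !!!x5 && !x3
= (!(x4 && !x5 || x4) || x4) && !x5 && !x3   [double negation]
= (!x4 || x4) && !x5 && !x3   [absorption]
= !x5 && !x3   [complement / identity]

!x5 && !x3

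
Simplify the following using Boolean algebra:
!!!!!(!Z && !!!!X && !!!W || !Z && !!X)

!!!!!(!Z && !!!!X && !!!W || !Z && !!X)
= !!!!!(!Z && !!X && !!!W || !Z && !!X)
= !!!!!(!Z && !!X && !W || !Z && !!X)
= !!!(!Z && !!X && !W || !Z && !!X)
= !!!(!Z && !!X)
= !(!Z && !!X)
= Z || !X

Z || !X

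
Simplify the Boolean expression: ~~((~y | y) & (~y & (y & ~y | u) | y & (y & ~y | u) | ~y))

u | ~y

~~((~y | y) & (~y & (y & ~y | u) | y & (y & ~y | u) | ~y))
= ~~((~y | y) & (y & ~y | u | ~y))
= ~~((~y | y) & (u | ~y))
= (~y | y) & (u | ~y)
= u | ~y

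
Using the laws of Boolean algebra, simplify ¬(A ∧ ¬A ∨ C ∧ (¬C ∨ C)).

¬C

¬(A ∧ ¬A ∨ C ∧ (¬C ∨ C))
= ¬(C ∧ (¬C ∨ C))   (complement / identity)
= ¬C   (complement / identity)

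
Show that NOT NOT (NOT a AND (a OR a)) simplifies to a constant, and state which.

NOT NOT (NOT a AND (a OR a))
= NOT NOT (NOT a AND a)   (idempotence)
= NOT a AND a   (double negation)
= FALSE   (complement)

FALSE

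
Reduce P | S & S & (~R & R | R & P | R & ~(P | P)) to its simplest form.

P | S & R

P | S & S & (~R & R | R & P | R & ~(P | P))
= P | S & (~R & R | R & P | R & ~(P | P))   (idempotence)
= P | S & (R & P | R & ~(P | P))   (complement / identity)
= P | S & (R & P | R & ~P)   (idempotence)
= P | S & R   (distribution)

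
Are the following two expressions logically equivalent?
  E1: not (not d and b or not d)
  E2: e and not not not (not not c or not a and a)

E1: not (not d and b or not d)
    = not not d
    = d
E2: e and not not not (not not c or not a and a)
    = e and not not not not not c
    = e and not not not c
    = e and not c
These differ: at a=0, b=0, c=1, d=1, e=0, E1 = 1 but E2 = 0.

No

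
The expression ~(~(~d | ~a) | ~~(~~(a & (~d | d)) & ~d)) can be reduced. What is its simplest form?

~(~(~d | ~a) | ~~(~~(a & (~d | d)) & ~d))
= ~(~(~d | ~a) | ~~(~~a & ~d))   [complement / identity]
= ~(~(~d | ~a) | ~~a & ~d)   [double negation]
= ~(~(~d | ~a) | a & ~d)   [double negation]
= ~(d & a | a & ~d)   [De Morgan]
= ~a   [distribution]

~a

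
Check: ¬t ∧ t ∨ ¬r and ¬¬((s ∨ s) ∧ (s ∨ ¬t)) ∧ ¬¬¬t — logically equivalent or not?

E1: ¬t ∧ t ∨ ¬r
    = ¬r   — complement / identity
E2: ¬¬((s ∨ s) ∧ (s ∨ ¬t)) ∧ ¬¬¬t
    = ¬¬((s ∨ s) ∧ (s ∨ ¬t)) ∧ ¬t   — double negation
    = ¬¬(s ∨ s ∧ ¬t) ∧ ¬t   — distribution
    = ¬¬s ∧ ¬t   — absorption
    = s ∧ ¬t   — double negation
These differ: at r=0, s=0, t=0, E1 = 1 but E2 = 0.

No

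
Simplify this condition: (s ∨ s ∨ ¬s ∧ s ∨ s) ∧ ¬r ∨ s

(s ∨ s ∨ ¬s ∧ s ∨ s) ∧ ¬r ∨ s
= (s ∨ s ∨ s) ∧ ¬r ∨ s
= (s ∨ s) ∧ ¬r ∨ s
= s ∧ ¬r ∨ s
= s

s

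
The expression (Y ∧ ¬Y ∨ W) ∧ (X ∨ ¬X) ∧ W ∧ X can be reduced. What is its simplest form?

W ∧ X

(Y ∧ ¬Y ∨ W) ∧ (X ∨ ¬X) ∧ W ∧ X
= W ∧ (X ∨ ¬X) ∧ W ∧ X
= W ∧ W ∧ X
= W ∧ X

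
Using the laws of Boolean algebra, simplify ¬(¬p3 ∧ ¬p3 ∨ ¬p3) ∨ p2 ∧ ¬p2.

p3

¬(¬p3 ∧ ¬p3 ∨ ¬p3) ∨ p2 ∧ ¬p2
= ¬(¬p3 ∧ ¬p3 ∨ ¬p3)   (complement / identity)
= ¬(¬p3 ∨ ¬p3)   (idempotence)
= p3 ∧ p3   (De Morgan)
= p3   (idempotence)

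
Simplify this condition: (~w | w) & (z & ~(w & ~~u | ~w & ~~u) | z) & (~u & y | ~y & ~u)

z & ~u

(~w | w) & (z & ~(w & ~~u | ~w & ~~u) | z) & (~u & y | ~y & ~u)
= (~w | w) & (z & ~~~u | z) & (~u & y | ~y & ~u)
= (z & ~~~u | z) & (~u & y | ~y & ~u)
= (z & ~~~u | z) & ~u
= (z & ~u | z) & ~u
= z & ~u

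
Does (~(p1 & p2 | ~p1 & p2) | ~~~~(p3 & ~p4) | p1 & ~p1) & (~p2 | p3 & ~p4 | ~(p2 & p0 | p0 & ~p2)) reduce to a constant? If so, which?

(~(p1 & p2 | ~p1 & p2) | ~~~~(p3 & ~p4) | p1 & ~p1) & (~p2 | p3 & ~p4 | ~(p2 & p0 | p0 & ~p2))
= (~(p1 & p2 | ~p1 & p2) | ~~~~(p3 & ~p4) | p1 & ~p1) & (~p2 | p3 & ~p4 | ~p0)
= (~(p1 & p2 | ~p1 & p2) | ~~~~(p3 & ~p4)) & (~p2 | p3 & ~p4 | ~p0)
= (~(p1 & p2 | ~p1 & p2) | ~~(p3 & ~p4)) & (~p2 | p3 & ~p4 | ~p0)
= (~p2 | ~~(p3 & ~p4)) & (~p2 | p3 & ~p4 | ~p0)
= (~p2 | p3 & ~p4) & (~p2 | p3 & ~p4 | ~p0)
= ~p2 | p3 & ~p4
This depends on p2, p3, p4, so it is not a constant.

no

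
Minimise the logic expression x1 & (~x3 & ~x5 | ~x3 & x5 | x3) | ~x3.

x1 | ~x3

x1 & (~x3 & ~x5 | ~x3 & x5 | x3) | ~x3
= x1 & (~x3 | x3) | ~x3   — distribution
= x1 | ~x3   — complement / identity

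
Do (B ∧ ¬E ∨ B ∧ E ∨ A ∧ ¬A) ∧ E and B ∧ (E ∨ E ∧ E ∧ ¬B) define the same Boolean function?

E1: (B ∧ ¬E ∨ B ∧ E ∨ A ∧ ¬A) ∧ E
    = (B ∧ ¬E ∨ B ∧ E) ∧ E   (complement / identity)
    = B ∧ E   (distribution)
E2: B ∧ (E ∨ E ∧ E ∧ ¬B)
    = B ∧ (E ∨ E ∧ ¬B)   (idempotence)
    = B ∧ E   (absorption)
Both reduce to B ∧ E, so they are equivalent.

Yes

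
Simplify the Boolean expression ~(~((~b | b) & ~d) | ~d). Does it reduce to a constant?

~(~((~b | b) & ~d) | ~d)
= (~b | b) & ~d & d
= ~d & d
= 0

0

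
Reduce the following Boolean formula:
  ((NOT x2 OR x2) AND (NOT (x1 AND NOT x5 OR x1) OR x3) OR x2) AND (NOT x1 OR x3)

((NOT x2 OR x2) AND (NOT (x1 AND NOT x5 OR x1) OR x3) OR x2) AND (NOT x1 OR x3)
= (NOT (x1 AND NOT x5 OR x1) OR x3 OR x2) AND (NOT x1 OR x3)   (complement / identity)
= (NOT x1 OR x3 OR x2) AND (NOT x1 OR x3)   (absorption)
= NOT x1 OR x3   (absorption)

NOT x1 OR x3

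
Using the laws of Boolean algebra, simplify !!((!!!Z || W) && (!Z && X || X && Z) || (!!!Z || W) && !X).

!Z || W

!!((!!!Z || W) && (!Z && X || X && Z) || (!!!Z || W) && !X)
= !!((!!!Z || W) && X || (!!!Z || W) && !X)
= (!!!Z || W) && X || (!!!Z || W) && !X
= !!!Z || W
= !Z || W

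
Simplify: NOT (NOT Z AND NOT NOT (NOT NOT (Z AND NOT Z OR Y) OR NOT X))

NOT (NOT Z AND NOT NOT (NOT NOT (Z AND NOT Z OR Y) OR NOT X))
= NOT (NOT Z AND NOT NOT (NOT NOT Y OR NOT X))   (complement / identity)
= Z OR NOT (NOT NOT Y OR NOT X)   (De Morgan)
= Z OR NOT Y AND X   (De Morgan)

Z OR NOT Y AND X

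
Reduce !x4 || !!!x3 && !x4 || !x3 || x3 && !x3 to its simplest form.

!x4 || !x3

!x4 || !!!x3 && !x4 || !x3 || x3 && !x3
= !x4 || !x3 && !x4 || !x3 || x3 && !x3   [double negation]
= !x4 || !x3 && !x4 || !x3   [complement / identity]
= !x4 || !x3   [absorption]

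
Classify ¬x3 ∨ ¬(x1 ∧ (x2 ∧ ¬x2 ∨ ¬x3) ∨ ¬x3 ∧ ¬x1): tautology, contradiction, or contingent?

tautology

¬x3 ∨ ¬(x1 ∧ (x2 ∧ ¬x2 ∨ ¬x3) ∨ ¬x3 ∧ ¬x1)
= ¬x3 ∨ ¬(x1 ∧ ¬x3 ∨ ¬x3 ∧ ¬x1)   [complement / identity]
= ¬x3 ∨ ¬¬x3   [distribution]
= ¬x3 ∨ x3   [double negation]
= True   [complement]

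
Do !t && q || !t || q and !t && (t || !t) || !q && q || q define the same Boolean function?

E1: !t && q || !t || q
    = !t || q   [absorption]
E2: !t && (t || !t) || !q && q || q
    = !t || !q && q || q   [complement / identity]
    = !t || q   [complement / identity]
Both reduce to !t || q, so they are equivalent.

Yes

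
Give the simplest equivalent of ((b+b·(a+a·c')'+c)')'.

b+c

((b+b·(a+a·c')'+c)')'
= ((b+b·a'+c)')'   — absorption
= b+b·a'+c   — double negation
= b+c   — absorption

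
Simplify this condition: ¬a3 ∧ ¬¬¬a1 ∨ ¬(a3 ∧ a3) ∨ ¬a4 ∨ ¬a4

¬a3 ∧ ¬¬¬a1 ∨ ¬(a3 ∧ a3) ∨ ¬a4 ∨ ¬a4
= ¬a3 ∧ ¬¬¬a1 ∨ ¬a3 ∨ ¬a4 ∨ ¬a4   (idempotence)
= ¬a3 ∧ ¬a1 ∨ ¬a3 ∨ ¬a4 ∨ ¬a4   (double negation)
= ¬a3 ∨ ¬a4 ∨ ¬a4   (absorption)
= ¬a3 ∨ ¬a4   (idempotence)

¬a3 ∨ ¬a4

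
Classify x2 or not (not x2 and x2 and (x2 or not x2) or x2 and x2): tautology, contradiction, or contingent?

tautology

x2 or not (not x2 and x2 and (x2 or not x2) or x2 and x2)
= x2 or not (not x2 and x2 or x2 and x2)
= x2 or not x2
= True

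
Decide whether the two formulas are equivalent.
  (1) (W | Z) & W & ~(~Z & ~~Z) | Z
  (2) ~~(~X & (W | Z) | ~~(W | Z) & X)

E1: (W | Z) & W & ~(~Z & ~~Z) | Z
    = (W | Z) & W & (Z | ~Z) | Z   — De Morgan
    = (W | Z) & W | Z   — complement / identity
    = W | Z   — absorption
E2: ~~(~X & (W | Z) | ~~(W | Z) & X)
    = ~~(~X & (W | Z) | (W | Z) & X)   — double negation
    = ~X & (W | Z) | (W | Z) & X   — double negation
    = W | Z   — distribution
Both reduce to W | Z, so they are equivalent.

Yes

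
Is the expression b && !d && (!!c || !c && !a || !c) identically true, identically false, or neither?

b && !d && (!!c || !c && !a || !c)
= b && !d && (!!c || !c)
= b && !d && (c || !c)
= b && !d
This depends on b, d, so it is not a constant.

neither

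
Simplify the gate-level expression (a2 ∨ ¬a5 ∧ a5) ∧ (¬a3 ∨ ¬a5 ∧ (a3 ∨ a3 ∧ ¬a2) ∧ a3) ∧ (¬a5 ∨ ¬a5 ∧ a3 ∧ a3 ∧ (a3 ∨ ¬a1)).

a2 ∧ ¬a5

(a2 ∨ ¬a5 ∧ a5) ∧ (¬a3 ∨ ¬a5 ∧ (a3 ∨ a3 ∧ ¬a2) ∧ a3) ∧ (¬a5 ∨ ¬a5 ∧ a3 ∧ a3 ∧ (a3 ∨ ¬a1))
= (a2 ∨ ¬a5 ∧ a5) ∧ (¬a3 ∨ ¬a5 ∧ a3 ∧ a3) ∧ (¬a5 ∨ ¬a5 ∧ a3 ∧ a3 ∧ (a3 ∨ ¬a1))   (absorption)
= (a2 ∨ ¬a5 ∧ a5) ∧ (¬a3 ∨ ¬a5 ∧ a3 ∧ a3) ∧ (¬a5 ∨ ¬a5 ∧ a3 ∧ a3)   (absorption)
= (a2 ∨ ¬a5 ∧ a5) ∧ (¬a3 ∧ ¬a5 ∨ ¬a5 ∧ a3 ∧ a3)   (distribution)
= (a2 ∨ ¬a5 ∧ a5) ∧ (¬a3 ∧ ¬a5 ∨ ¬a5 ∧ a3)   (idempotence)
= (a2 ∨ ¬a5 ∧ a5) ∧ ¬a5   (distribution)
= a2 ∧ ¬a5   (complement / identity)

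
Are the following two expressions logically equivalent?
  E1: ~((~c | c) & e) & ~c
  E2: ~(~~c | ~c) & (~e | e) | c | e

E1: ~((~c | c) & e) & ~c
    = ~e & ~c
E2: ~(~~c | ~c) & (~e | e) | c | e
    = ~(~~c | ~c) | c | e
    = ~c & c | c | e
    = c | e
These differ: at c=1, e=0, E1 = 0 but E2 = 1.

No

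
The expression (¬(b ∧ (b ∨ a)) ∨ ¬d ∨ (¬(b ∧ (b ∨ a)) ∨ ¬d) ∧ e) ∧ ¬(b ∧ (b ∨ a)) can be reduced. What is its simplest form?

¬b

(¬(b ∧ (b ∨ a)) ∨ ¬d ∨ (¬(b ∧ (b ∨ a)) ∨ ¬d) ∧ e) ∧ ¬(b ∧ (b ∨ a))
= (¬(b ∧ (b ∨ a)) ∨ ¬d) ∧ ¬(b ∧ (b ∨ a))   — absorption
= ¬(b ∧ (b ∨ a))   — absorption
= ¬b   — absorption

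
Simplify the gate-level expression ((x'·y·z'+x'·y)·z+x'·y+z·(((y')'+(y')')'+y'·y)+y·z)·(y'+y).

x'·y+z

((x'·y·z'+x'·y)·z+x'·y+z·(((y')'+(y')')'+y'·y)+y·z)·(y'+y)
= ((x'·y·z'+x'·y)·z+x'·y+z·(y'·y'+y'·y)+y·z)·(y'+y)   — De Morgan
= (x'·y·z+x'·y+z·(y'·y'+y'·y)+y·z)·(y'+y)   — absorption
= (x'·y·z+x'·y+z·y'+y·z)·(y'+y)   — distribution
= (x'·y·z+x'·y+z)·(y'+y)   — distribution
= x'·y·z+x'·y+z   — complement / identity
= x'·y+z   — absorption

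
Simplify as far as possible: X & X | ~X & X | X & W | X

X

X & X | ~X & X | X & W | X
= X | X & W | X   [distribution]
= X | X   [absorption]
= X   [idempotence]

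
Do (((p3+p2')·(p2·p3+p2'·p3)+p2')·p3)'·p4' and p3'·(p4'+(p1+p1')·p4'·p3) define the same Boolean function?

Yes

E1: (((p3+p2')·(p2·p3+p2'·p3)+p2')·p3)'·p4'
    = (((p3+p2')·p3+p2')·p3)'·p4'   [distribution]
    = ((p3+p2')·p3)'·p4'   [absorption]
    = p3'·p4'   [absorption]
E2: p3'·(p4'+(p1+p1')·p4'·p3)
    = p3'·(p4'+p4'·p3)   [complement / identity]
    = p3'·p4'   [absorption]
Both reduce to p3'·p4', so they are equivalent.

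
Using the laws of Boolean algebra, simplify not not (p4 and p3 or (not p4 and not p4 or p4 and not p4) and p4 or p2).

not not (p4 and p3 or (not p4 and not p4 or p4 and not p4) and p4 or p2)
= not not (p4 and p3 or not p4 and p4 or p2)
= not not (p4 and p3 or p2)
= p4 and p3 or p2

p4 and p3 or p2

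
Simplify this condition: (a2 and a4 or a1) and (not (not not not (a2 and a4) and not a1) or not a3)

a2 and a4 or a1

(a2 and a4 or a1) and (not (not not not (a2 and a4) and not a1) or not a3)
= (a2 and a4 or a1) and (not not (a2 and a4) or a1 or not a3)
= (a2 and a4 or a1) and (a2 and a4 or a1 or not a3)
= a2 and a4 or a1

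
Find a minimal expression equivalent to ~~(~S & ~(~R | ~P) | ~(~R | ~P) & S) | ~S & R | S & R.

R

~~(~S & ~(~R | ~P) | ~(~R | ~P) & S) | ~S & R | S & R
= ~~~(~R | ~P) | ~S & R | S & R   (distribution)
= ~~~(~R | ~P) | R   (distribution)
= ~~(R & P) | R   (De Morgan)
= R & P | R   (double negation)
= R   (absorption)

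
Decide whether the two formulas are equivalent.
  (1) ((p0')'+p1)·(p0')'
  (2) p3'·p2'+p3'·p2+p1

No

E1: ((p0')'+p1)·(p0')'
    = (p0')'   (absorption)
    = p0   (double negation)
E2: p3'·p2'+p3'·p2+p1
    = p3'+p1   (distribution)
These differ: at p0=0, p1=1, p2=0, p3=1, E1 = 0 but E2 = 1.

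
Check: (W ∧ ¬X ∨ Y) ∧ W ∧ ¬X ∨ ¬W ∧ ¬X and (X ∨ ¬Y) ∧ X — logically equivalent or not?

No

E1: (W ∧ ¬X ∨ Y) ∧ W ∧ ¬X ∨ ¬W ∧ ¬X
    = W ∧ ¬X ∨ ¬W ∧ ¬X   (absorption)
    = ¬X   (distribution)
E2: (X ∨ ¬Y) ∧ X
    = X   (absorption)
These differ: at W=0, X=1, Y=0, E1 = 0 but E2 = 1.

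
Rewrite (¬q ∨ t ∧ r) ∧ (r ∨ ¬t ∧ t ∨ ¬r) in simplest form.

¬q ∨ t ∧ r

(¬q ∨ t ∧ r) ∧ (r ∨ ¬t ∧ t ∨ ¬r)
= (¬q ∨ t ∧ r) ∧ (r ∨ ¬r)   [complement / identity]
= ¬q ∨ t ∧ r   [complement / identity]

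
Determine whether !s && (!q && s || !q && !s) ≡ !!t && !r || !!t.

E1: !s && (!q && s || !q && !s)
    = !s && !q   [distribution]
E2: !!t && !r || !!t
    = !!t   [absorption]
    = t   [double negation]
These differ: at q=1, r=0, s=0, t=1, E1 = 0 but E2 = 1.

No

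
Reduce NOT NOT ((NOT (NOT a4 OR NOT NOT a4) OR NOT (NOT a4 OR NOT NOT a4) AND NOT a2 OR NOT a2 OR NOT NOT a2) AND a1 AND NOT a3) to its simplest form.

a1 AND NOT a3

NOT NOT ((NOT (NOT a4 OR NOT NOT a4) OR NOT (NOT a4 OR NOT NOT a4) AND NOT a2 OR NOT a2 OR NOT NOT a2) AND a1 AND NOT a3)
= NOT NOT ((NOT (NOT a4 OR NOT NOT a4) OR NOT a2 OR NOT NOT a2) AND a1 AND NOT a3)   [absorption]
= NOT NOT ((a4 AND NOT a4 OR NOT a2 OR NOT NOT a2) AND a1 AND NOT a3)   [De Morgan]
= NOT NOT ((a4 AND NOT a4 OR NOT a2 OR a2) AND a1 AND NOT a3)   [double negation]
= (a4 AND NOT a4 OR NOT a2 OR a2) AND a1 AND NOT a3   [double negation]
= (NOT a2 OR a2) AND a1 AND NOT a3   [complement / identity]
= a1 AND NOT a3   [complement / identity]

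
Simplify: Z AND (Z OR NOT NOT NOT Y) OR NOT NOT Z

Z

Z AND (Z OR NOT NOT NOT Y) OR NOT NOT Z
= Z AND (Z OR NOT NOT NOT Y) OR Z
= Z AND (Z OR NOT Y) OR Z
= Z OR Z
= Z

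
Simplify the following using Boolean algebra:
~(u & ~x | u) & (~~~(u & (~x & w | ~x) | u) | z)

~u

~(u & ~x | u) & (~~~(u & (~x & w | ~x) | u) | z)
= ~(u & ~x | u) & (~~~(u & ~x | u) | z)   — absorption
= ~(u & ~x | u) & (~(u & ~x | u) | z)   — double negation
= ~(u & ~x | u)   — absorption
= ~u   — absorption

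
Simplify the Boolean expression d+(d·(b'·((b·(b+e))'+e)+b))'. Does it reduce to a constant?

1

d+(d·(b'·((b·(b+e))'+e)+b))'
= d+(d·(b'·(b'+e)+b))'
= d+(d·(b'+b))'
= d+d'
= 1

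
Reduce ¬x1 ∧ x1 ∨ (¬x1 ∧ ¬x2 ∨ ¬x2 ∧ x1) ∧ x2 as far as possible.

False

¬x1 ∧ x1 ∨ (¬x1 ∧ ¬x2 ∨ ¬x2 ∧ x1) ∧ x2
= ¬x1 ∧ x1 ∨ ¬x2 ∧ x2
= ¬x1 ∧ x1
= False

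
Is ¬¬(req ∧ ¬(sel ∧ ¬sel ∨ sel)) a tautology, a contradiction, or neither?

neither

¬¬(req ∧ ¬(sel ∧ ¬sel ∨ sel))
= req ∧ ¬(sel ∧ ¬sel ∨ sel)   [double negation]
= req ∧ ¬sel   [complement / identity]
This depends on req, sel, so it is not a constant.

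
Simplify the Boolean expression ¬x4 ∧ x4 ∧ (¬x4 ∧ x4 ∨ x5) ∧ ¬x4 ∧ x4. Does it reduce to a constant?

¬x4 ∧ x4 ∧ (¬x4 ∧ x4 ∨ x5) ∧ ¬x4 ∧ x4
= ¬x4 ∧ x4 ∧ ¬x4 ∧ x4   (absorption)
= ¬x4 ∧ x4   (idempotence)
= False   (complement)

False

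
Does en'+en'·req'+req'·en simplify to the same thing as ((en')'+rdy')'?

No

E1: en'+en'·req'+req'·en
    = en'+req'   — distribution
E2: ((en')'+rdy')'
    = en'·rdy   — De Morgan
These differ: at en=0, rdy=0, req=0, E1 = 1 but E2 = 0.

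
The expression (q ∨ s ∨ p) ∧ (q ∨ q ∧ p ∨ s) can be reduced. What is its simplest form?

q ∨ s

(q ∨ s ∨ p) ∧ (q ∨ q ∧ p ∨ s)
= (q ∨ s ∨ p) ∧ (q ∨ s)
= q ∨ s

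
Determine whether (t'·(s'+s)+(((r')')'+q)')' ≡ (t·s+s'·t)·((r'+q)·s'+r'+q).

E1: (t'·(s'+s)+(((r')')'+q)')'
    = (t'+(((r')')'+q)')'   (complement / identity)
    = t·(((r')')'+q)   (De Morgan)
    = t·(r'+q)   (double negation)
E2: (t·s+s'·t)·((r'+q)·s'+r'+q)
    = t·((r'+q)·s'+r'+q)   (distribution)
    = t·(r'+q)   (absorption)
Both reduce to t·(r'+q), so they are equivalent.

Yes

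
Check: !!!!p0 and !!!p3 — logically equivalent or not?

No

E1: !!!!p0
    = !!p0   — double negation
    = p0   — double negation
E2: !!!p3
    = !p3   — double negation
These differ: at p0=0, p3=0, E1 = 0 but E2 = 1.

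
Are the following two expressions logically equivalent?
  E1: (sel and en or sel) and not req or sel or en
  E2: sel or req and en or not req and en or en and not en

E1: (sel and en or sel) and not req or sel or en
    = sel and not req or sel or en   [absorption]
    = sel or en   [absorption]
E2: sel or req and en or not req and en or en and not en
    = sel or req and en or not req and en   [complement / identity]
    = sel or en   [distribution]
Both reduce to sel or en, so they are equivalent.

Yes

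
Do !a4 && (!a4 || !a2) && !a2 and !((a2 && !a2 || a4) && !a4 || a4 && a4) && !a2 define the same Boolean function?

E1: !a4 && (!a4 || !a2) && !a2
    = !a4 && !a2   [absorption]
E2: !((a2 && !a2 || a4) && !a4 || a4 && a4) && !a2
    = !(a4 && !a4 || a4 && a4) && !a2   [complement / identity]
    = !a4 && !a2   [distribution]
Both reduce to !a4 && !a2, so they are equivalent.

Yes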